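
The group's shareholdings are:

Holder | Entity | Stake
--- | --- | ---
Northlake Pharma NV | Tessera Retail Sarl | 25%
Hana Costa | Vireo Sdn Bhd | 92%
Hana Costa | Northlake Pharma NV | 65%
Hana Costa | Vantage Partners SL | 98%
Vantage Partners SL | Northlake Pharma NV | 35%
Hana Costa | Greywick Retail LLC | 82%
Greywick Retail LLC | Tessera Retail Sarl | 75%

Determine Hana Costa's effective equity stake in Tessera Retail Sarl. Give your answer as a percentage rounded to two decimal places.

86.33%

Hana reaches Tessera along 3 paths.
Via Northlake: 65% × 25% = 16.25%.
Via Vantage → Northlake: 98% × 35% × 25% = 8.575%.
Via Greywick: 82% × 75% = 61.5%.
Total: 16.25% + 8.575% + 61.5% = 86.325%.
Rounded: 86.33%.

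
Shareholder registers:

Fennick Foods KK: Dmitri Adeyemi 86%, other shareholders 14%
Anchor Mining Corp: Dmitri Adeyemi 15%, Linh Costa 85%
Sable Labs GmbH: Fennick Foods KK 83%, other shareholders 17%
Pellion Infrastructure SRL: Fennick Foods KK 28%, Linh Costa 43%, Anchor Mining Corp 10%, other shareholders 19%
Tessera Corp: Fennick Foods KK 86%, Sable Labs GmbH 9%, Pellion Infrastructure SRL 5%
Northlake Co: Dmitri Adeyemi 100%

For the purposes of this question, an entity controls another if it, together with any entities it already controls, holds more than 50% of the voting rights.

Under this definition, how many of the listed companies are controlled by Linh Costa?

2

Linh holds 85% of Anchor, so Linh controls Anchor.
Linh and Anchor together hold 43% + 10% = 53% of Pellion, so Linh controls Pellion.
No other company's threshold is met.
Linh controls 2 companies.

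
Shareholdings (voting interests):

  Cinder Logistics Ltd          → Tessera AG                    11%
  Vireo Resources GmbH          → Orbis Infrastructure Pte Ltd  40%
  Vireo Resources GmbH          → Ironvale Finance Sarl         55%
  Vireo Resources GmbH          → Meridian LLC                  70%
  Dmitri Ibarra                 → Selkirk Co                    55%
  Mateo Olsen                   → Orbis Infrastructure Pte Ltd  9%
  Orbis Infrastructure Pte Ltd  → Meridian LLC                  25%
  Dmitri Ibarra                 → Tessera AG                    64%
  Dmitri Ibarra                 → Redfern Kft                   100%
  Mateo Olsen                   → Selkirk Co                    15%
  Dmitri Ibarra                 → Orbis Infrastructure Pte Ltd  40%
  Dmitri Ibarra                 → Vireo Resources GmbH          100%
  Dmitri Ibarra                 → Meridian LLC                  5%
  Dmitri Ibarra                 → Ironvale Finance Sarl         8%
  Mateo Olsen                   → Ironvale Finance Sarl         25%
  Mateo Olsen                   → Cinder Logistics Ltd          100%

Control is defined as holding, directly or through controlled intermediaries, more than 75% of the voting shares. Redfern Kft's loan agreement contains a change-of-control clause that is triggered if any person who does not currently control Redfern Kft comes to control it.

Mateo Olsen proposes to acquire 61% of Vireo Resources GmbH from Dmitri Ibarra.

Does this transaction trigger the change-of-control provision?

The purchase adds only to Mateo's holdings (Dmitri's stake shrinks), so Mateo is the only person who could newly come to control Redfern.
Mateo holds 100% of Cinder, so Mateo controls Cinder.
Neither Mateo nor any entity Mateo controls holds any voting interest in Redfern.
So before the transaction, Mateo does not control Redfern.
After the purchase, Mateo holds 61% of Vireo directly, and Dmitri's stake falls to 39%.
Mateo's side now holds 61% of Vireo, not > 75%, so Mateo still does not control Vireo.
After the transaction, neither Mateo nor any entity Mateo controls holds a voting interest in Redfern, so Mateo still does not control it.
No new person acquires control, so the clause is not triggered.

No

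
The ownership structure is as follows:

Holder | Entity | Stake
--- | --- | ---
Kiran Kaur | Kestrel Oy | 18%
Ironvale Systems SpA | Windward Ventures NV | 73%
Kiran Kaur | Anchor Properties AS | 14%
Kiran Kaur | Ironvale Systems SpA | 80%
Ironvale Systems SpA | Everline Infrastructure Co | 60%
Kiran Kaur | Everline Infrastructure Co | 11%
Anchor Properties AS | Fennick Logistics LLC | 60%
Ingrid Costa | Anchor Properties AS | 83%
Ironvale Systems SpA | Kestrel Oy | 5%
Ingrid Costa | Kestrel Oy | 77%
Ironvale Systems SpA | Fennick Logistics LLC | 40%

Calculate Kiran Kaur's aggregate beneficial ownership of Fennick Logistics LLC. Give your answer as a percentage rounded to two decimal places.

40.40%

Kiran reaches Fennick along 2 paths.
Via Ironvale: 80% × 40% = 32%.
Via Anchor: 14% × 60% = 8.4%.
Total: 32% + 8.4% = 40.4%.
Rounded: 40.40%.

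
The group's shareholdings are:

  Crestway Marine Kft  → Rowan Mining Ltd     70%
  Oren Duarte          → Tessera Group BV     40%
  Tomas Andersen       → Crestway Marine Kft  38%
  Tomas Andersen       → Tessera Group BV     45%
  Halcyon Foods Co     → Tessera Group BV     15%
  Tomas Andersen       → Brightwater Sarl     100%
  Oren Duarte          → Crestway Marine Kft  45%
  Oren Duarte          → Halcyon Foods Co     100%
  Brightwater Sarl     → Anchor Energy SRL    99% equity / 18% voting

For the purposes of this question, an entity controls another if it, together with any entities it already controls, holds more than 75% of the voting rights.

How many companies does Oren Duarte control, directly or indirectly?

1

Oren holds 100% of Halcyon, so Oren controls Halcyon.
No other company's threshold is met.
Oren controls 1 company.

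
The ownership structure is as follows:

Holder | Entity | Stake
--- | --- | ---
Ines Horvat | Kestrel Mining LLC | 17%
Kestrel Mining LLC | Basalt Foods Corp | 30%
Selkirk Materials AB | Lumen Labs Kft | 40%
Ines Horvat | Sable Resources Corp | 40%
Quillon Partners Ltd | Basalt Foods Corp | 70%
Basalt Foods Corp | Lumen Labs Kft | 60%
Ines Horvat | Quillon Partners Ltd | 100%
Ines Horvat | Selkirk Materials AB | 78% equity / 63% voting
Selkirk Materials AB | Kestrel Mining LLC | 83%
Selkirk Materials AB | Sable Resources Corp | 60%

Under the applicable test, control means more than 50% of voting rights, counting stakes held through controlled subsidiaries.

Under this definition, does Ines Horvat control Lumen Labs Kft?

Ines holds 63% of Selkirk, so Ines controls Selkirk.
Selkirk and Ines together hold 83% + 17% = 100% of Kestrel, so Ines controls Kestrel.
Ines holds 100% of Quillon, so Ines controls Quillon.
Quillon and Kestrel together hold 70% + 30% = 100% of Basalt, so Ines controls Basalt.
Basalt and Selkirk together hold 60% + 40% = 100% of Lumen, so Ines controls Lumen.

Yes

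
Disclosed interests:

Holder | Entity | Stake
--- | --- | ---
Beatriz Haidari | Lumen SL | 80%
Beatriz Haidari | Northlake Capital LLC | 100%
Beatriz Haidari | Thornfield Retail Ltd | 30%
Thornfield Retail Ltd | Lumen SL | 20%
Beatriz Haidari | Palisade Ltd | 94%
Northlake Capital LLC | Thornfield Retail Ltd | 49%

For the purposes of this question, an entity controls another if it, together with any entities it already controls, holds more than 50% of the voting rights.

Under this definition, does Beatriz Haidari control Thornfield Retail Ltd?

Yes

Beatriz holds 100% of Northlake, so Beatriz controls Northlake.
Northlake and Beatriz together hold 49% + 30% = 79% of Thornfield, so Beatriz controls Thornfield.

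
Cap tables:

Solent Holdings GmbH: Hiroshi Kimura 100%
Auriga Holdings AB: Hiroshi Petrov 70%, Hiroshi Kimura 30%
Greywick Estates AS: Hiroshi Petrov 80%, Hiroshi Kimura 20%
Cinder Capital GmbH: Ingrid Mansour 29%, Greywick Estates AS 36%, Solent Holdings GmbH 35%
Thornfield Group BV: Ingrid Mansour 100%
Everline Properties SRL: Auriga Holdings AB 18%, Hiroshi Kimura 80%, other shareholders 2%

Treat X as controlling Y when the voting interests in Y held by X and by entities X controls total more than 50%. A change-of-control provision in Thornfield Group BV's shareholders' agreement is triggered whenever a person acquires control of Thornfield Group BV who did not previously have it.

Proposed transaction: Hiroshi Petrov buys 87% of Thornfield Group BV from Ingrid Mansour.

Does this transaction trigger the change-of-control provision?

The purchase adds only to Hiroshi Petrov's holdings (Ingrid's stake shrinks), so Hiroshi Petrov is the only person who could newly come to control Thornfield.
Hiroshi Petrov holds 70% of Auriga, so Hiroshi Petrov controls Auriga.
Hiroshi Petrov holds 80% of Greywick, so Hiroshi Petrov controls Greywick.
Neither Hiroshi Petrov nor any entity Hiroshi Petrov controls holds any voting interest in Thornfield.
So before the transaction, Hiroshi Petrov does not control Thornfield.
After the purchase, Hiroshi Petrov holds 87% of Thornfield directly, and Ingrid's stake falls to 13%.
Hiroshi Petrov holds 87% of Thornfield, so Hiroshi Petrov controls Thornfield.
Hiroshi Petrov did not control Thornfield before and does after, so the clause is triggered.

Yes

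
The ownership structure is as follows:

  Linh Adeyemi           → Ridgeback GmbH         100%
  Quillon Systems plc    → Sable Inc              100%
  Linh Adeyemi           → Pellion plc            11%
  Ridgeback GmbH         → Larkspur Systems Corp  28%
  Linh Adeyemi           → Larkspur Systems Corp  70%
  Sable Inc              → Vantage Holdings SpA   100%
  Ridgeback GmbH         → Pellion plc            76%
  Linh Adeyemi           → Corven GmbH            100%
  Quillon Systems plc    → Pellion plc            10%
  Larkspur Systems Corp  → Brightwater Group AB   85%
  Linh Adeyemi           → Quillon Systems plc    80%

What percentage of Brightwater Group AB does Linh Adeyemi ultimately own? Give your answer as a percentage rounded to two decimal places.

Linh reaches Brightwater along 2 paths.
Via Ridgeback → Larkspur: 100% × 28% × 85% = 23.8%.
Via Larkspur: 70% × 85% = 59.5%.
Total: 23.8% + 59.5% = 83.3%.
Rounded: 83.30%.

83.30%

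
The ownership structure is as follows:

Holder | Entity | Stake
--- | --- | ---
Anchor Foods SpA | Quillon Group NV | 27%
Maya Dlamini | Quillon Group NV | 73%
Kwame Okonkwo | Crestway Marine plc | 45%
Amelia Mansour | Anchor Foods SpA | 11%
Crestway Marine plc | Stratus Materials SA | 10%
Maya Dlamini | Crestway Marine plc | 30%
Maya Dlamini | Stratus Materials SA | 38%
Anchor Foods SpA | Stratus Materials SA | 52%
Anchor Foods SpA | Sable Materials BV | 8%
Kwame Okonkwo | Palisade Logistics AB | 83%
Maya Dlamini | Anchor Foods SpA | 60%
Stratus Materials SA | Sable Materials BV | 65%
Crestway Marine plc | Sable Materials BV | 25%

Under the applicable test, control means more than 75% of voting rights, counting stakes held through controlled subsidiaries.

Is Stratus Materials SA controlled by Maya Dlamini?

Maya's largest direct stake is 73% in Quillon, which does not meet the threshold, so Maya controls no company.
In Stratus, Maya's side holds only 38%, not > 75%.
So Maya does not control Stratus.

No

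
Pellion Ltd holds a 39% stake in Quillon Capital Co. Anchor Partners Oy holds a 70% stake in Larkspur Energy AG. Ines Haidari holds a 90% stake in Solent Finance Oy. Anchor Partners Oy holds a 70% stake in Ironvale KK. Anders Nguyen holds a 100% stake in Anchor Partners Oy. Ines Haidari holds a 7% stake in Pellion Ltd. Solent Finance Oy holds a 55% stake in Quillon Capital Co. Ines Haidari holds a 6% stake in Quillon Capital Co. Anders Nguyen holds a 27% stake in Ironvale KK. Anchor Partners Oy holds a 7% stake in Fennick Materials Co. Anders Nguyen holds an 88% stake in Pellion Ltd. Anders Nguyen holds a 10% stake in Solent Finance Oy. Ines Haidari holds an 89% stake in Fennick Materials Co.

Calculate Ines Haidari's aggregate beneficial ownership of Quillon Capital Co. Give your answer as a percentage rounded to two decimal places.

Ines reaches Quillon along 3 paths.
Via Pellion: 7% × 39% = 2.73%.
Via Solent: 90% × 55% = 49.5%.
Direct stake: 6% = 6%.
Total: 2.73% + 49.5% + 6% = 58.23%.

58.23%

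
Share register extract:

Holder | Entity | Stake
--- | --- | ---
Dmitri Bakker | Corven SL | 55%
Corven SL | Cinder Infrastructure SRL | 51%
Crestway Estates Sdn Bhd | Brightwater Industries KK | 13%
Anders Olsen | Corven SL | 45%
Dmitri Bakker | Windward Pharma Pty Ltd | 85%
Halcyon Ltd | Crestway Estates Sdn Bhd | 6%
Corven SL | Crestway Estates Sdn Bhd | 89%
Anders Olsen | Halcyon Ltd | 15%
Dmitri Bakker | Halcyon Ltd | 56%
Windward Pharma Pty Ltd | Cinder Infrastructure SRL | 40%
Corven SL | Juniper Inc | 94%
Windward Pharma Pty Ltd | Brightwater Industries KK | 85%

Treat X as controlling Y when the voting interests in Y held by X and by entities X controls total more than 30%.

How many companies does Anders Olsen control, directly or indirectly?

4

Anders holds 45% of Corven, so Anders controls Corven.
Corven holds 89% of Crestway, so Anders controls Crestway.
Corven holds 51% of Cinder, so Anders controls Cinder.
Corven holds 94% of Juniper, so Anders controls Juniper.
No other company's threshold is met.
Anders controls 4 companies.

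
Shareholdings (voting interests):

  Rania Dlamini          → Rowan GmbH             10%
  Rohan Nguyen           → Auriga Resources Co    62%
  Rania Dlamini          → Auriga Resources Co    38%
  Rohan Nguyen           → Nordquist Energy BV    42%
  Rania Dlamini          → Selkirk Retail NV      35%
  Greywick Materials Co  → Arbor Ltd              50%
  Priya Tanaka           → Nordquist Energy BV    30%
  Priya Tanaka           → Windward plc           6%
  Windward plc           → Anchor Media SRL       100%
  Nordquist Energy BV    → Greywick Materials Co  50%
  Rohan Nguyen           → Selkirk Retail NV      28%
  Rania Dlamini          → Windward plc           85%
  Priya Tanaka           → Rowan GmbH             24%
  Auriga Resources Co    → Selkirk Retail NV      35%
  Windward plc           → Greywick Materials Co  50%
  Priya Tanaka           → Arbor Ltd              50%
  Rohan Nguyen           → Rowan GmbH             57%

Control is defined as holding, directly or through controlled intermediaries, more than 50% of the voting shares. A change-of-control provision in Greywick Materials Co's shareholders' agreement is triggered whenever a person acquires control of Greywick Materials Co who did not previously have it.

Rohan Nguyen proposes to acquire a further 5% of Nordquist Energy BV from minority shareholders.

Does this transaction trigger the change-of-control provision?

No

The purchase changes only Rohan's holdings, so Rohan is the only person who could newly come to control Greywick.
Rohan holds 57% of Rowan, so Rohan controls Rowan.
Rohan holds 62% of Auriga, so Rohan controls Auriga.
Auriga and Rohan together hold 35% + 28% = 63% of Selkirk, so Rohan controls Selkirk.
Neither Rohan nor any entity Rohan controls holds any voting interest in Greywick.
So before the transaction, Rohan does not control Greywick.
After the purchase, Rohan's direct stake in Nordquist rises to 42% + 5% = 47%.
Rohan's side now holds 47% of Nordquist, not > 50%, so Rohan still does not control Nordquist.
After the transaction, neither Rohan nor any entity Rohan controls holds a voting interest in Greywick, so Rohan still does not control it.
No new person acquires control, so the clause is not triggered.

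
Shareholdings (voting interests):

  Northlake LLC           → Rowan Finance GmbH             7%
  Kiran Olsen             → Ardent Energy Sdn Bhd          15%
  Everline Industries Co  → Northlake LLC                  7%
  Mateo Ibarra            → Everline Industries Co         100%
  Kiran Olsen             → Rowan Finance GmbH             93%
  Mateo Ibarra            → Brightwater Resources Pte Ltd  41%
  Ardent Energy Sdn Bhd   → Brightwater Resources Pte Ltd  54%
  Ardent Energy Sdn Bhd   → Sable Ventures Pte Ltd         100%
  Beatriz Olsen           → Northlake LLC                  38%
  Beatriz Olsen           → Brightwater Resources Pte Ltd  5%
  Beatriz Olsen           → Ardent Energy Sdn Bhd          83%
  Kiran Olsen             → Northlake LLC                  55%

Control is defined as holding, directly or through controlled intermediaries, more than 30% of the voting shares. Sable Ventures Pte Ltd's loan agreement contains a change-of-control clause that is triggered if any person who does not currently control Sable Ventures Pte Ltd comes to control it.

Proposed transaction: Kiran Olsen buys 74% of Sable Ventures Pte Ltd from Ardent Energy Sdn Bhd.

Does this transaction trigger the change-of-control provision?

The purchase adds only to Kiran's holdings (Ardent's stake shrinks), so Kiran is the only person who could newly come to control Sable.
Kiran holds 55% of Northlake, so Kiran controls Northlake.
Kiran and Northlake together hold 93% + 7% = 100% of Rowan, so Kiran controls Rowan.
Neither Kiran nor any entity Kiran controls holds any voting interest in Sable.
So before the transaction, Kiran does not control Sable.
After the purchase, Kiran holds 74% of Sable directly, and Ardent's stake falls to 26%.
Kiran holds 74% of Sable, so Kiran controls Sable.
Kiran did not control Sable before and does after, so the clause is triggered.

Yes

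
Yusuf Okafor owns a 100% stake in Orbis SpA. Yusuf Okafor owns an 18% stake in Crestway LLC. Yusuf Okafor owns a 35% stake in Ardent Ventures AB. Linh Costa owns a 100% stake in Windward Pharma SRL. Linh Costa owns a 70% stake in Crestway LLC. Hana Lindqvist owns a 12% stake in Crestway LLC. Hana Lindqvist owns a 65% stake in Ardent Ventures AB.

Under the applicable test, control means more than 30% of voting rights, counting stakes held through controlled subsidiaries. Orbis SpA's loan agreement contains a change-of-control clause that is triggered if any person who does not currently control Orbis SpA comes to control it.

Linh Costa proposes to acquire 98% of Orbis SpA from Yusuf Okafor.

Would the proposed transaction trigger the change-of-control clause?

Yes

The purchase adds only to Linh's holdings (Yusuf's stake shrinks), so Linh is the only person who could newly come to control Orbis.
Linh holds 70% of Crestway, so Linh controls Crestway.
Linh holds 100% of Windward, so Linh controls Windward.
Neither Linh nor any entity Linh controls holds any voting interest in Orbis.
So before the transaction, Linh does not control Orbis.
After the purchase, Linh holds 98% of Orbis directly, and Yusuf's stake falls to 2%.
Linh holds 98% of Orbis, so Linh controls Orbis.
Linh did not control Orbis before and does after, so the clause is triggered.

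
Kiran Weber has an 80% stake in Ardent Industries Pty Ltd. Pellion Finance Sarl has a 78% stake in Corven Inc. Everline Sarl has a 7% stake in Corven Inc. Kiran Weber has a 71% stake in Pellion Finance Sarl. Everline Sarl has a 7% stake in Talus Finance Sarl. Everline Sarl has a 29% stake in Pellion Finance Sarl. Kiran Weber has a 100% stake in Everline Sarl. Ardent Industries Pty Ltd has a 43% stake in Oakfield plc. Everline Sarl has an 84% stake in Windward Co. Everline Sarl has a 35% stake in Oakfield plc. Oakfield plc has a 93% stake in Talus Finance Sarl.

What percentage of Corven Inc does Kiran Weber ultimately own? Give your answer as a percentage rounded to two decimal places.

Kiran reaches Corven along 3 paths.
Via Everline → Pellion: 100% × 29% × 78% = 22.62%.
Via Pellion: 71% × 78% = 55.38%.
Via Everline: 100% × 7% = 7%.
Total: 22.62% + 55.38% + 7% = 85%.
Rounded: 85.00%.

85.00%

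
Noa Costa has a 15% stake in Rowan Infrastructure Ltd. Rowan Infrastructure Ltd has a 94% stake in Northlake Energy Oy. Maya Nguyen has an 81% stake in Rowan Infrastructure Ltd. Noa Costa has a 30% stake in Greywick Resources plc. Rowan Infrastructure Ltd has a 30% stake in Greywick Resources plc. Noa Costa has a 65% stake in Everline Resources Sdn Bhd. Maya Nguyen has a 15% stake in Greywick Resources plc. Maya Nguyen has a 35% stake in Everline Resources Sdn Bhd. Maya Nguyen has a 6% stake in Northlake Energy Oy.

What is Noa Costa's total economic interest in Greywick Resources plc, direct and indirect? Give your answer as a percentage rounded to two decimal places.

34.50%

Noa reaches Greywick along 2 paths.
Direct stake: 30% = 30%.
Via Rowan: 15% × 30% = 4.5%.
Total: 30% + 4.5% = 34.5%.
Rounded: 34.50%.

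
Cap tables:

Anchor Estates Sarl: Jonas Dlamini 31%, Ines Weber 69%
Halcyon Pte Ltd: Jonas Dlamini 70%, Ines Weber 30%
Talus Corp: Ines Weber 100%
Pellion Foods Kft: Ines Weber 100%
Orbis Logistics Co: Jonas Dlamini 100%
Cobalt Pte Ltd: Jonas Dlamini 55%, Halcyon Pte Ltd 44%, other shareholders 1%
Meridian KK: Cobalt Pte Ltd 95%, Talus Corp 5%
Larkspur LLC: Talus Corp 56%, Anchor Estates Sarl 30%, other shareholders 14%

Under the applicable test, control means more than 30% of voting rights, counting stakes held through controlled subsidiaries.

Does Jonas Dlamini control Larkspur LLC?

Jonas holds 31% of Anchor, so Jonas controls Anchor.
Jonas holds 70% of Halcyon, so Jonas controls Halcyon.
Jonas holds 100% of Orbis, so Jonas controls Orbis.
Jonas and Halcyon together hold 55% + 44% = 99% of Cobalt, so Jonas controls Cobalt.
Cobalt holds 95% of Meridian, so Jonas controls Meridian.
In Larkspur, Jonas's side holds only 30%, not > 30%.
So Jonas does not control Larkspur.

No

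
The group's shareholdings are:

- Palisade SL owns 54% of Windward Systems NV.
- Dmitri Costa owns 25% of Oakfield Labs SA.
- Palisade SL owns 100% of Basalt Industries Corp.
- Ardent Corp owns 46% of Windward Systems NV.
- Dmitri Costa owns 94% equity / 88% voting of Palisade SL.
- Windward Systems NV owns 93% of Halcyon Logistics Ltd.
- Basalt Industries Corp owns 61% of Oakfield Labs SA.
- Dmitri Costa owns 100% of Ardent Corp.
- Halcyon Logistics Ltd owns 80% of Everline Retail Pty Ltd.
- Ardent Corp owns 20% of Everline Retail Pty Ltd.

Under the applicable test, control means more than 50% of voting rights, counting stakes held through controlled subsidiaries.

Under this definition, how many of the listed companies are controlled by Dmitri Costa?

7

Dmitri holds 88% of Palisade, so Dmitri controls Palisade.
Dmitri holds 100% of Ardent, so Dmitri controls Ardent.
Palisade holds 100% of Basalt, so Dmitri controls Basalt.
Ardent and Palisade together hold 46% + 54% = 100% of Windward, so Dmitri controls Windward.
Windward holds 93% of Halcyon, so Dmitri controls Halcyon.
Dmitri and Basalt together hold 25% + 61% = 86% of Oakfield, so Dmitri controls Oakfield.
Halcyon and Ardent together hold 80% + 20% = 100% of Everline, so Dmitri controls Everline.
Dmitri controls 7 companies.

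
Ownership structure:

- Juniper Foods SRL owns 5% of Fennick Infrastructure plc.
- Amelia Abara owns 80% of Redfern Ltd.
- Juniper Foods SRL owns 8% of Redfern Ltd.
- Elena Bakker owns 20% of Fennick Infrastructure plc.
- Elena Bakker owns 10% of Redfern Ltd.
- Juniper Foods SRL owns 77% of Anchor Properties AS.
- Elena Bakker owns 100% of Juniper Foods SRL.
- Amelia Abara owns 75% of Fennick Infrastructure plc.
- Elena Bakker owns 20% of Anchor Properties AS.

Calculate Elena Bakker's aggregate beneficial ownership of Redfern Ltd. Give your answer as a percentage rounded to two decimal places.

Elena reaches Redfern along 2 paths.
Via Juniper: 100% × 8% = 8%.
Direct stake: 10% = 10%.
Total: 8% + 10% = 18%.
Rounded: 18.00%.

18.00%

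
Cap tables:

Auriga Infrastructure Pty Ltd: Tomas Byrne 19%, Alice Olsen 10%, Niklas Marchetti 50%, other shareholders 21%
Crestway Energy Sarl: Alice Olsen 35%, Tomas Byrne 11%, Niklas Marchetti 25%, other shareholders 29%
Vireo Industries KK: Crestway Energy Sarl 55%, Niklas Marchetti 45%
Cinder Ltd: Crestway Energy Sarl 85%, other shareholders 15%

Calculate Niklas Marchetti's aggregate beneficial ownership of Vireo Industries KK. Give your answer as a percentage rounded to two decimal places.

Niklas reaches Vireo along 2 paths.
Via Crestway: 25% × 55% = 13.75%.
Direct stake: 45% = 45%.
Total: 13.75% + 45% = 58.75%.

58.75%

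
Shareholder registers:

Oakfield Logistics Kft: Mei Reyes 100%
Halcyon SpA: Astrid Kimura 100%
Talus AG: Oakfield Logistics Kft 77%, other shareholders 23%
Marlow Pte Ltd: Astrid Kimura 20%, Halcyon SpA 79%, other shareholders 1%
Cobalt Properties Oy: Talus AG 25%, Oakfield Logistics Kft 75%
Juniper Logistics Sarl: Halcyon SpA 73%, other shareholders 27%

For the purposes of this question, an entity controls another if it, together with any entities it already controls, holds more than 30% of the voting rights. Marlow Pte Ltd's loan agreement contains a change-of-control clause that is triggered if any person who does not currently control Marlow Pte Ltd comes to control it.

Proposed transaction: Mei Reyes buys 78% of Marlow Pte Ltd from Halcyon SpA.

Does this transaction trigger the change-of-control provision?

Yes

The purchase adds only to Mei's holdings (Halcyon's stake shrinks), so Mei is the only person who could newly come to control Marlow.
Mei holds 100% of Oakfield, so Mei controls Oakfield.
Oakfield holds 77% of Talus, so Mei controls Talus.
Talus and Oakfield together hold 25% + 75% = 100% of Cobalt, so Mei controls Cobalt.
Neither Mei nor any entity Mei controls holds any voting interest in Marlow.
So before the transaction, Mei does not control Marlow.
After the purchase, Mei holds 78% of Marlow directly, and Halcyon's stake falls to 1%.
Mei holds 78% of Marlow, so Mei controls Marlow.
Mei did not control Marlow before and does after, so the clause is triggered.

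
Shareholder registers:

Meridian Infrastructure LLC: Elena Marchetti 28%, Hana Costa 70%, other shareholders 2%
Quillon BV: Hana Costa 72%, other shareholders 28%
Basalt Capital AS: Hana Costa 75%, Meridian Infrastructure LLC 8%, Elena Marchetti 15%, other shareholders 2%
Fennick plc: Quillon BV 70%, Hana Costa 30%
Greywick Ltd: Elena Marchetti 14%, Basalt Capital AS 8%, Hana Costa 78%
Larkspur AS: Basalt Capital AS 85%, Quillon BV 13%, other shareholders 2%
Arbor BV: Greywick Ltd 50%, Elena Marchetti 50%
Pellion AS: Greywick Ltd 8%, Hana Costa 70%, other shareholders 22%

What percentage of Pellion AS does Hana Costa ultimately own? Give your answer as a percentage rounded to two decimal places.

76.76%

Hana reaches Pellion along 4 paths.
Via Basalt → Greywick: 75% × 8% × 8% = 0.48%.
Via Meridian → Basalt → Greywick: 70% × 8% × 8% × 8% = 0.03584%.
Via Greywick: 78% × 8% = 6.24%.
Direct stake: 70% = 70%.
Total: 0.48% + 0.03584% + 6.24% + 70% = 76.75584%.
Rounded: 76.76%.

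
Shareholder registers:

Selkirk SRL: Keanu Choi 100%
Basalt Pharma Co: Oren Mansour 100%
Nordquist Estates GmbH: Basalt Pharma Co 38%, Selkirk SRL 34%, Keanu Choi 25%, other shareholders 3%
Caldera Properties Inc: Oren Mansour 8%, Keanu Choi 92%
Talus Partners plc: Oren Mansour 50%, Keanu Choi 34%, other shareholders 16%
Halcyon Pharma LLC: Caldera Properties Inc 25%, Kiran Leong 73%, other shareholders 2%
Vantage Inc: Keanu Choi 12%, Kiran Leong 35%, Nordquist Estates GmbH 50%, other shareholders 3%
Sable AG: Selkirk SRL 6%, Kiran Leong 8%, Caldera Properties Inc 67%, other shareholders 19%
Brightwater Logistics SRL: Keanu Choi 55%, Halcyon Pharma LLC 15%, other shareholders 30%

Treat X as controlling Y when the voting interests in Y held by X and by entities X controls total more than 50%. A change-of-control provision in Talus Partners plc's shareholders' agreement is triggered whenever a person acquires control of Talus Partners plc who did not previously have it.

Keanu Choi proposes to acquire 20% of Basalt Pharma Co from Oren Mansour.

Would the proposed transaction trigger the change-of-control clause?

No

The purchase adds only to Keanu's holdings (Oren's stake shrinks), so Keanu is the only person who could newly come to control Talus.
Keanu holds 100% of Selkirk, so Keanu controls Selkirk.
Selkirk and Keanu together hold 34% + 25% = 59% of Nordquist, so Keanu controls Nordquist.
Keanu holds 92% of Caldera, so Keanu controls Caldera.
Keanu and Nordquist together hold 12% + 50% = 62% of Vantage, so Keanu controls Vantage.
Selkirk and Caldera together hold 6% + 67% = 73% of Sable, so Keanu controls Sable.
Keanu holds 55% of Brightwater, so Keanu controls Brightwater.
In Talus, Keanu's side holds only 34%, not > 50%.
So before the transaction, Keanu does not control Talus.
After the purchase, Keanu holds 20% of Basalt directly, and Oren's stake falls to 80%.
Keanu's side now holds 20% of Basalt, not > 50%, so Keanu still does not control Basalt.
After the transaction, Keanu's side holds 34% of Talus, not > 50%, so Keanu still does not control Talus.
No new person acquires control, so the clause is not triggered.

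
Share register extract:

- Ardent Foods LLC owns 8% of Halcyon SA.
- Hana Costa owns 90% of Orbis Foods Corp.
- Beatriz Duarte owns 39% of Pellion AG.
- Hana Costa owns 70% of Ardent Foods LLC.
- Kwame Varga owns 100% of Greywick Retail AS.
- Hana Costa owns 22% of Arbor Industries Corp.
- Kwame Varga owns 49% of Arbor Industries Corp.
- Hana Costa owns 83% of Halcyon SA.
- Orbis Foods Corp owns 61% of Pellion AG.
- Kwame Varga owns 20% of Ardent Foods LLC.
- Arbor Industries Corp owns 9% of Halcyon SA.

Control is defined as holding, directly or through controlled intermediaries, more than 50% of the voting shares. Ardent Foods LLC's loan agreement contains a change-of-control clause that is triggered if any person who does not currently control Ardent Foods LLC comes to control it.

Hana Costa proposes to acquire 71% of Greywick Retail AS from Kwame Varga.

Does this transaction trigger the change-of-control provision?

The purchase adds only to Hana's holdings (Kwame's stake shrinks), so Hana is the only person who could newly come to control Ardent.
Hana holds 70% of Ardent, so Hana controls Ardent.
So Hana already controls Ardent before the transaction.
After the purchase, Hana holds 71% of Greywick directly, and Kwame's stake falls to 29%.
Hana controlled Ardent already, so this is not a new person acquiring control; every other person's position is unchanged or reduced.
No new person acquires control, so the clause is not triggered.

No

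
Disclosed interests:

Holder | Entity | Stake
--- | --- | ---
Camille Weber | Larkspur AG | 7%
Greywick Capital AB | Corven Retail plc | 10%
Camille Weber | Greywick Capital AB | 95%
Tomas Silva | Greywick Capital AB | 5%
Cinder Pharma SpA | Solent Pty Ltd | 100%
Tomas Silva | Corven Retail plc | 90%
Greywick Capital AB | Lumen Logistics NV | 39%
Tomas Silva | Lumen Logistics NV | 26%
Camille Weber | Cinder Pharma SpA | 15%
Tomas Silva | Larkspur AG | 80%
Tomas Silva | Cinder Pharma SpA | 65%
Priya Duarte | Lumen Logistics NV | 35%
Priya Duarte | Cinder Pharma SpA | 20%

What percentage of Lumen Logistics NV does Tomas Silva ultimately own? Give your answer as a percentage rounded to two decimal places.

Tomas reaches Lumen along 2 paths.
Via Greywick: 5% × 39% = 1.95%.
Direct stake: 26% = 26%.
Total: 1.95% + 26% = 27.95%.

27.95%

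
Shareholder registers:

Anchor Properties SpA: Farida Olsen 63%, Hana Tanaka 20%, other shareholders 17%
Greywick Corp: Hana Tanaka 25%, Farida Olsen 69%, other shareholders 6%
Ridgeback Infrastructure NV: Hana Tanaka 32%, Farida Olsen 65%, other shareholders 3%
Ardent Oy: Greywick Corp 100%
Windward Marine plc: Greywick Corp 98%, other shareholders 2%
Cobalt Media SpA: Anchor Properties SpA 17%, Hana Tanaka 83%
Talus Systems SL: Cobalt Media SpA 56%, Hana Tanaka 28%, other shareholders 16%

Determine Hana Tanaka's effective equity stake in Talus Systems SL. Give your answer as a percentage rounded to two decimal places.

Hana reaches Talus along 3 paths.
Via Anchor → Cobalt: 20% × 17% × 56% = 1.904%.
Via Cobalt: 83% × 56% = 46.48%.
Direct stake: 28% = 28%.
Total: 1.904% + 46.48% + 28% = 76.384%.
Rounded: 76.38%.

76.38%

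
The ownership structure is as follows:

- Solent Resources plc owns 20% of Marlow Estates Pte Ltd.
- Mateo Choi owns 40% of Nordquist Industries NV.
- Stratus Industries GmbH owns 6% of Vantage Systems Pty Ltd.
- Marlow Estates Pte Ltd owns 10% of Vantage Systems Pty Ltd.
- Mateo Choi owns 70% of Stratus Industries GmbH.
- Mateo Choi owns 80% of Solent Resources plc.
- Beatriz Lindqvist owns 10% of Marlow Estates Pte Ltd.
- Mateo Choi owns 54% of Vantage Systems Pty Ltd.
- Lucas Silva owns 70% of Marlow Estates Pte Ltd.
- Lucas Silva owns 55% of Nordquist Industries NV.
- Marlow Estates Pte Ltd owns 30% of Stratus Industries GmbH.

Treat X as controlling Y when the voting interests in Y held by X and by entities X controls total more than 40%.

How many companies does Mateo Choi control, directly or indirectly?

3

Mateo holds 80% of Solent, so Mateo controls Solent.
Mateo holds 70% of Stratus, so Mateo controls Stratus.
Stratus and Mateo together hold 6% + 54% = 60% of Vantage, so Mateo controls Vantage.
No other company's threshold is met.
Mateo controls 3 companies.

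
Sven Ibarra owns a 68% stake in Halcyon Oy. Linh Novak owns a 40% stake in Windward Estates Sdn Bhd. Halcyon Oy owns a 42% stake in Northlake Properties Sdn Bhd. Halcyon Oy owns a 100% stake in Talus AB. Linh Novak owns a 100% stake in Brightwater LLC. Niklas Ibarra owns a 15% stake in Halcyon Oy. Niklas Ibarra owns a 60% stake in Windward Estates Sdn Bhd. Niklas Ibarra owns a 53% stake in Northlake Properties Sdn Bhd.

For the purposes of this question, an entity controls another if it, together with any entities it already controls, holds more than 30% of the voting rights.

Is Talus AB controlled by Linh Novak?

Linh holds 40% of Windward, so Linh controls Windward.
Linh holds 100% of Brightwater, so Linh controls Brightwater.
Neither Linh nor any entity Linh controls holds any voting interest in Talus.
So Linh does not control Talus.

No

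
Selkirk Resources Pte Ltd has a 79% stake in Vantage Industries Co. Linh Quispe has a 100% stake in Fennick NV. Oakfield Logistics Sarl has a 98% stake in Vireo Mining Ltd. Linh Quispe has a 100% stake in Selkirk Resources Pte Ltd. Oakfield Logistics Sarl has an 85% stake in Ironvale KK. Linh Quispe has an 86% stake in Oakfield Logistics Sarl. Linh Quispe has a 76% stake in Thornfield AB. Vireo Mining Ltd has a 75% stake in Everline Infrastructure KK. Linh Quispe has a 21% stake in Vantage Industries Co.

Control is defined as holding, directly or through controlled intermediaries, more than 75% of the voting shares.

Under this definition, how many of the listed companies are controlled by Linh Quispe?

7

Linh holds 86% of Oakfield, so Linh controls Oakfield.
Linh holds 76% of Thornfield, so Linh controls Thornfield.
Linh holds 100% of Fennick, so Linh controls Fennick.
Oakfield holds 98% of Vireo, so Linh controls Vireo.
Linh holds 100% of Selkirk, so Linh controls Selkirk.
Selkirk and Linh together hold 79% + 21% = 100% of Vantage, so Linh controls Vantage.
Oakfield holds 85% of Ironvale, so Linh controls Ironvale.
No other company's threshold is met.
Linh controls 7 companies.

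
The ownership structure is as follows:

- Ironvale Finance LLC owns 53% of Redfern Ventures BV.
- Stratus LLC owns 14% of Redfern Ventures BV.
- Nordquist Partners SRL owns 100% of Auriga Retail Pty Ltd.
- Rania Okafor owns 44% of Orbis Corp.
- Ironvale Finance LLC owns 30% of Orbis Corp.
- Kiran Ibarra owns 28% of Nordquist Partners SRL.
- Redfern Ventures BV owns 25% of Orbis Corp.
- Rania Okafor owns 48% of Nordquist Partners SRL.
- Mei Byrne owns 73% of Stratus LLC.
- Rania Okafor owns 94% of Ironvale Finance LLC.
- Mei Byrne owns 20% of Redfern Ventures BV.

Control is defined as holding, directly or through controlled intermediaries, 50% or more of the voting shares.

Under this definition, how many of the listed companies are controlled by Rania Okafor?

3

Rania holds 94% of Ironvale, so Rania controls Ironvale.
Ironvale holds 53% of Redfern, so Rania controls Redfern.
Ironvale and Rania and Redfern together hold 30% + 44% + 25% = 99% of Orbis, so Rania controls Orbis.
No other company's threshold is met.
Rania controls 3 companies.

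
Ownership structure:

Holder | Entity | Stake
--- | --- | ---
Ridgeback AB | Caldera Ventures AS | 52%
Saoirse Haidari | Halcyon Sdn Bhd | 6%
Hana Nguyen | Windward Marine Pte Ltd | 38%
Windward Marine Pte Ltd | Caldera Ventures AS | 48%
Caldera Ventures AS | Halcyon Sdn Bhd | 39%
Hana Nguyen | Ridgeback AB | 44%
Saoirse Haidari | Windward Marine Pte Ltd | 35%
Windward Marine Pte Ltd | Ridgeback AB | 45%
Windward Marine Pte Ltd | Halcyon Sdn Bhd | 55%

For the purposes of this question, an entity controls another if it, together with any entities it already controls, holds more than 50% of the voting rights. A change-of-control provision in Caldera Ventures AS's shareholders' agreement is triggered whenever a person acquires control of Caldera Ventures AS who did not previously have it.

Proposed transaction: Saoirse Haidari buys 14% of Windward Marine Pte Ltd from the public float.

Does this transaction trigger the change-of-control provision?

The purchase changes only Saoirse's holdings, so Saoirse is the only person who could newly come to control Caldera.
Saoirse's largest direct stake is 35% in Windward, which does not meet the threshold, so Saoirse controls no company.
Neither Saoirse nor any entity Saoirse controls holds any voting interest in Caldera.
So before the transaction, Saoirse does not control Caldera.
After the purchase, Saoirse's direct stake in Windward rises to 35% + 14% = 49%.
Saoirse's side now holds 49% of Windward, not > 50%, so Saoirse still does not control Windward.
After the transaction, neither Saoirse nor any entity Saoirse controls holds a voting interest in Caldera, so Saoirse still does not control it.
No new person acquires control, so the clause is not triggered.

No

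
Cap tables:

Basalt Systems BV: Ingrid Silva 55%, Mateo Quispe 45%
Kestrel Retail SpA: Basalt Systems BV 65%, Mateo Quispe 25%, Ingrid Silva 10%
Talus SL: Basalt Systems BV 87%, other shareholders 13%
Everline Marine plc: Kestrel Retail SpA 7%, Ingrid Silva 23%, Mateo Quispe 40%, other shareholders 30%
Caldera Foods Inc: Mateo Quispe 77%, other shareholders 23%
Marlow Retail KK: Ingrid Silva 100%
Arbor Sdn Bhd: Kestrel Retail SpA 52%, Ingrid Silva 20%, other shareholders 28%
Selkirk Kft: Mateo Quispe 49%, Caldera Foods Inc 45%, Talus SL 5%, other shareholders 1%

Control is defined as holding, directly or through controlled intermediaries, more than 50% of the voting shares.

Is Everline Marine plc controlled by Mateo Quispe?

No

Mateo holds 77% of Caldera, so Mateo controls Caldera.
Mateo and Caldera together hold 49% + 45% = 94% of Selkirk, so Mateo controls Selkirk.
In Everline, Mateo's side holds only 40%, not > 50%.
So Mateo does not control Everline.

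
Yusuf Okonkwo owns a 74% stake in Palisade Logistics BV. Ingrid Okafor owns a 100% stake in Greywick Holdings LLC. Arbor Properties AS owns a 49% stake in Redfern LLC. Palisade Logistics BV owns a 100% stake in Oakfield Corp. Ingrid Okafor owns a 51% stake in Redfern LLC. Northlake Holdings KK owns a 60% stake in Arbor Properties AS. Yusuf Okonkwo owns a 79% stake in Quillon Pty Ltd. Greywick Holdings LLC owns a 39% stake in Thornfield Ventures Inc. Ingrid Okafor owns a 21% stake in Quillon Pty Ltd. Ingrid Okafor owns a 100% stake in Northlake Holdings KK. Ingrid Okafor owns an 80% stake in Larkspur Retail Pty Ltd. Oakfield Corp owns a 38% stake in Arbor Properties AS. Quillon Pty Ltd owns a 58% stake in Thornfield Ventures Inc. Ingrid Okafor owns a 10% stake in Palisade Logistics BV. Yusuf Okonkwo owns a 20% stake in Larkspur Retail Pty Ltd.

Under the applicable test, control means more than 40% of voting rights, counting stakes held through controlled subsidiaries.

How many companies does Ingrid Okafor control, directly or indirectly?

5

Ingrid holds 80% of Larkspur, so Ingrid controls Larkspur.
Ingrid holds 100% of Northlake, so Ingrid controls Northlake.
Northlake holds 60% of Arbor, so Ingrid controls Arbor.
Ingrid holds 100% of Greywick, so Ingrid controls Greywick.
Arbor and Ingrid together hold 49% + 51% = 100% of Redfern, so Ingrid controls Redfern.
No other company's threshold is met.
Ingrid controls 5 companies.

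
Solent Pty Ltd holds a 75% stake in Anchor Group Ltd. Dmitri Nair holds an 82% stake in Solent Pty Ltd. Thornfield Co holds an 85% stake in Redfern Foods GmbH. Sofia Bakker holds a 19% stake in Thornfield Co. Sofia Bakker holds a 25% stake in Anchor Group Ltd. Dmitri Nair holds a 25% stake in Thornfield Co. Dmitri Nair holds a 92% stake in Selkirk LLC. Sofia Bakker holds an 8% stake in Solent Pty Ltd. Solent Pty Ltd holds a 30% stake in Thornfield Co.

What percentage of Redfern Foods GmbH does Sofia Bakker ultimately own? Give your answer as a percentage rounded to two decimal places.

Sofia reaches Redfern along 2 paths.
Via Thornfield: 19% × 85% = 16.15%.
Via Solent → Thornfield: 8% × 30% × 85% = 2.04%.
Total: 16.15% + 2.04% = 18.19%.

18.19%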